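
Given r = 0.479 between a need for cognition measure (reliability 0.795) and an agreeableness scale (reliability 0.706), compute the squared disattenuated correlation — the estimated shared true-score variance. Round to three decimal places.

Disattenuated r = 0.479 / √(0.795 × 0.706) = 0.479 / 0.7492 = 0.6393.
Shared true-score variance = 0.6393² = 0.4087 ≈ 0.409.

0.409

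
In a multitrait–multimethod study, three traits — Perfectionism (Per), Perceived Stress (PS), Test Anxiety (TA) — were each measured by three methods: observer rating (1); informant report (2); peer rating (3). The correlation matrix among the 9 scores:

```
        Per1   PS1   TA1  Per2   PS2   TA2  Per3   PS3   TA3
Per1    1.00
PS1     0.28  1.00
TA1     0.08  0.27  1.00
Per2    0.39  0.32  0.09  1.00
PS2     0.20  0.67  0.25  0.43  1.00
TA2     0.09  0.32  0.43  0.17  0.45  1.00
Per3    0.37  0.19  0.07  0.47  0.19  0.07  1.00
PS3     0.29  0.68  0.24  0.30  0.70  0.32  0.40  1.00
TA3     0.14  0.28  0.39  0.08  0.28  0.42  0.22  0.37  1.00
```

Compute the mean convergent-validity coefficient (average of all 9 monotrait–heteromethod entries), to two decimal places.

Convergent values: 0.39, 0.37, 0.47, 0.67, 0.68, 0.70, 0.43, 0.39, 0.42; mean = 4.52/9 = 0.50.

0.50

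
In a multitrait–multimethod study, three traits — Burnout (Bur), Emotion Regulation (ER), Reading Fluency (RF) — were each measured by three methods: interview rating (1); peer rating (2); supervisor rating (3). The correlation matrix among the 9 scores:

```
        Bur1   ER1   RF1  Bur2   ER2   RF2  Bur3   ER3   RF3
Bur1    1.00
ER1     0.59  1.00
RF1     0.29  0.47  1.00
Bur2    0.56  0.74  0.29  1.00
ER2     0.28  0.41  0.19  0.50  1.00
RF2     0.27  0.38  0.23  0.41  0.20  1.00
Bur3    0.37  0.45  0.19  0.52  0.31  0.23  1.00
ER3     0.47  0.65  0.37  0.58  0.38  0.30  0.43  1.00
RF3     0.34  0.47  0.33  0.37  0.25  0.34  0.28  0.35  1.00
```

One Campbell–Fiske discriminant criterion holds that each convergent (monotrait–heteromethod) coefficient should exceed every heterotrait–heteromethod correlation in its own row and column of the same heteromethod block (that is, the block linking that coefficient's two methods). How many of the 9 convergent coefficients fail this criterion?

Convergent coefficients and their comparison sets:
Bur (methods 1·2): 0.56 vs {0.28, 0.74, 0.27, 0.29} → fail.
Bur (methods 1·3): 0.37 vs {0.47, 0.45, 0.34, 0.19} → fail.
Bur (methods 2·3): 0.52 vs {0.58, 0.31, 0.37, 0.23} → fail.
ER (methods 1·2): 0.41 vs {0.74, 0.28, 0.38, 0.19} → fail.
ER (methods 1·3): 0.65 vs {0.45, 0.47, 0.47, 0.37} → pass.
ER (methods 2·3): 0.38 vs {0.31, 0.58, 0.25, 0.30} → fail.
RF (methods 1·2): 0.23 vs {0.29, 0.27, 0.19, 0.38} → fail.
RF (methods 1·3): 0.33 vs {0.19, 0.34, 0.37, 0.47} → fail.
RF (methods 2·3): 0.34 vs {0.23, 0.37, 0.30, 0.25} → fail.
8 of 9 fail.

8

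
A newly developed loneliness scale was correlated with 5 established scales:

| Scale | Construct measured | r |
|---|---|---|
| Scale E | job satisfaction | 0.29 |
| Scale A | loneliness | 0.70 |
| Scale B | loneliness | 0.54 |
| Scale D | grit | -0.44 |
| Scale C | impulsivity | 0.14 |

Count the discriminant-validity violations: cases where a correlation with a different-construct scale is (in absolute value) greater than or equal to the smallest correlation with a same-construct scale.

0

Convergent (same construct = loneliness): Scale A, Scale B.
Smallest convergent = 0.54. Discriminant |r|: 0.29, 0.44, 0.14; count ≥ 0.54 → 0.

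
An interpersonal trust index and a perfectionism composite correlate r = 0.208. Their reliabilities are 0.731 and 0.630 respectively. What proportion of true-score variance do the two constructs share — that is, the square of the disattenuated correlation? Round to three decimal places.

Disattenuated r = 0.208 / √(0.731 × 0.630) = 0.208 / 0.6786 = 0.3065.
Shared true-score variance = 0.3065² = 0.0939 ≈ 0.094.

0.094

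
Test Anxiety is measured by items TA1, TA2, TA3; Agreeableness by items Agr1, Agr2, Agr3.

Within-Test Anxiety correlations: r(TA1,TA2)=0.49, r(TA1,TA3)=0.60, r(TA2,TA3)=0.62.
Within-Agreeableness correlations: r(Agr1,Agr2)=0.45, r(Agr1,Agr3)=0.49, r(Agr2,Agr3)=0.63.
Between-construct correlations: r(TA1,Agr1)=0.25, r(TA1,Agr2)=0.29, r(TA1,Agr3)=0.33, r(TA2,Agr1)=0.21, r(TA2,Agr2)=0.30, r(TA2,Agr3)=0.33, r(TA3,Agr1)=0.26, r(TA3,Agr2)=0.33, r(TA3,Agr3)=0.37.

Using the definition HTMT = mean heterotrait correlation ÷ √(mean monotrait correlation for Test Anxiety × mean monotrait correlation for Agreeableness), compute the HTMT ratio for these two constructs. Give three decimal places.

Between-construct mean = 2.67/9 = 0.2967.
Mean within-TA = 1.71/3 = 0.5700; mean within-Agr = 1.57/3 = 0.5233.
Geometric mean = √(0.5700 × 0.5233) = 0.5462.
HTMT = 0.2967 / 0.5462 = 0.543.

0.543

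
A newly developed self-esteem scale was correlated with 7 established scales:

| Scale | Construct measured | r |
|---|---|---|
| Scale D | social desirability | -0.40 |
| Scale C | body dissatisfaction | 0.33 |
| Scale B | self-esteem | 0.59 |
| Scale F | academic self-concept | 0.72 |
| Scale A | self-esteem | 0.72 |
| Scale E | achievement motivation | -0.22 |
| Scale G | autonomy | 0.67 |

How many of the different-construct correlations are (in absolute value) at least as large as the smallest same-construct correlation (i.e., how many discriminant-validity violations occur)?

2

Convergent (same construct = self-esteem): Scale B, Scale A.
Smallest convergent = 0.59. Discriminant |r|: 0.40, 0.33, 0.72, 0.22, 0.67; count ≥ 0.59 → 2.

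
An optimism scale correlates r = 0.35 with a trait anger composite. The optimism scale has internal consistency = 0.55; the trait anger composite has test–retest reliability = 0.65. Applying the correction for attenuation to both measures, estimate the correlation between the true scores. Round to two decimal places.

0.59

r_true = r_obs / √(r_xx · r_yy) = 0.35 / √(0.55 × 0.65) = 0.35 / √0.3575 = 0.35 / 0.5979 ≈ 0.59.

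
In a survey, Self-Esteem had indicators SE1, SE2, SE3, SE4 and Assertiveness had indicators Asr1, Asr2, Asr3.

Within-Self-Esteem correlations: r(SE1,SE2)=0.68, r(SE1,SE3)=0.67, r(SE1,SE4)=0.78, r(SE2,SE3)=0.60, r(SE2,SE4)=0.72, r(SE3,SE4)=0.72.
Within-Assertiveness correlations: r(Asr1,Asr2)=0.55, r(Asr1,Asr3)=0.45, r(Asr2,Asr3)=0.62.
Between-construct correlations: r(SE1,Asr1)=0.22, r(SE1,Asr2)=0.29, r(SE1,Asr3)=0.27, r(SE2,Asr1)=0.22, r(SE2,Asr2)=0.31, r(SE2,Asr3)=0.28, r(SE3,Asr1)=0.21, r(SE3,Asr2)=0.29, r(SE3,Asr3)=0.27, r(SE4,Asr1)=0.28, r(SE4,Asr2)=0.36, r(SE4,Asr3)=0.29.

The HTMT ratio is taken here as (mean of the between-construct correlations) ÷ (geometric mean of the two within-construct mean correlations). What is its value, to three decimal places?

0.448

Mean between = 3.29/12 = 0.2742.
Mean within-SE = 4.17/6 = 0.6950; mean within-Asr = 1.62/3 = 0.5400.
Geometric mean = √(0.6950 × 0.5400) = 0.6126.
HTMT = 0.2742 / 0.6126 = 0.448.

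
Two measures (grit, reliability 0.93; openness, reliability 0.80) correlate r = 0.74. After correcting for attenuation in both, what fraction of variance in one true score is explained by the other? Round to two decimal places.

Disattenuated r = 0.74 / √(0.93 × 0.80) = 0.74 / 0.8626 = 0.8579.
Shared true-score variance = 0.8579² = 0.7360 ≈ 0.74.

0.74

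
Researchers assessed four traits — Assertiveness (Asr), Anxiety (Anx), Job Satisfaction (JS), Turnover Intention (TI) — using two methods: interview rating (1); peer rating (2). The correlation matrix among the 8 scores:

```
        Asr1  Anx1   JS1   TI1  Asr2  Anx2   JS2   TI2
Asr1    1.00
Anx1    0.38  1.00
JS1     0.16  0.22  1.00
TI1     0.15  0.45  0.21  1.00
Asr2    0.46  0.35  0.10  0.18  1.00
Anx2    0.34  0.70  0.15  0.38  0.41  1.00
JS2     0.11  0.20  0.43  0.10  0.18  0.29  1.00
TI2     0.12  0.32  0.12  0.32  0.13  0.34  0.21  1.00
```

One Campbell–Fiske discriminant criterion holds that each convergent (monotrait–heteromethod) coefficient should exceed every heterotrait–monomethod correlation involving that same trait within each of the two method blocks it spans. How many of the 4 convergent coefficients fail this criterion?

Convergent coefficients and their comparison sets:
Asr (methods 1·2): 0.46 vs {0.38, 0.41, 0.16, 0.18, 0.15, 0.13} → pass.
Anx (methods 1·2): 0.70 vs {0.38, 0.41, 0.22, 0.29, 0.45, 0.34} → pass.
JS (methods 1·2): 0.43 vs {0.16, 0.18, 0.22, 0.29, 0.21, 0.21} → pass.
TI (methods 1·2): 0.32 vs {0.15, 0.13, 0.45, 0.34, 0.21, 0.21} → fail.
1 of 4 fail.

1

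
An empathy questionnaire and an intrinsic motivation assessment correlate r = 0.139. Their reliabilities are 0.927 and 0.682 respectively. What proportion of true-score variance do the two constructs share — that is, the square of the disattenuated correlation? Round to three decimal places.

0.031

Disattenuated r = 0.139 / √(0.927 × 0.682) = 0.139 / 0.7951 = 0.1748.
Shared true-score variance = 0.1748² = 0.0306 ≈ 0.031.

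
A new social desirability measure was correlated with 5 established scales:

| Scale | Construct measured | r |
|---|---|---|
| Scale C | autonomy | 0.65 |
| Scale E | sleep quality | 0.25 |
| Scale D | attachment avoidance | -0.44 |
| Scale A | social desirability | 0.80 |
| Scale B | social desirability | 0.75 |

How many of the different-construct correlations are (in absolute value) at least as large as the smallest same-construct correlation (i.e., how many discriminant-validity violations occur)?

0

Convergent (same construct = social desirability): Scale A, Scale B.
Smallest convergent = 0.75. Discriminant |r|: 0.65, 0.25, 0.44; count ≥ 0.75 → 0.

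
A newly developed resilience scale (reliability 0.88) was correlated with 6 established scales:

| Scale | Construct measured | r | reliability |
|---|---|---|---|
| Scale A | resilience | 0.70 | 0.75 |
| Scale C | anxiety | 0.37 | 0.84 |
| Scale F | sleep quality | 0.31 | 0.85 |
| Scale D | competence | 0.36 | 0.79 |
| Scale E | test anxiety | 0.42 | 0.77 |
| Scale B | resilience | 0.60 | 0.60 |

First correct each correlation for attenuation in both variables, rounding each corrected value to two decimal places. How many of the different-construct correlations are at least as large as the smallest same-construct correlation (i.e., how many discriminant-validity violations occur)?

0

Disattenuated r (r / √(r_scale · r_new)):
  Scale A (conv): 0.70 / √(0.75·0.88) = 0.86
  Scale C (disc): 0.37 / √(0.84·0.88) = 0.43
  Scale F (disc): 0.31 / √(0.85·0.88) = 0.36
  Scale D (disc): 0.36 / √(0.79·0.88) = 0.43
  Scale E (disc): 0.42 / √(0.77·0.88) = 0.51
  Scale B (conv): 0.60 / √(0.60·0.88) = 0.83
Smallest convergent = 0.83. Discriminant values: 0.43, 0.36, 0.43, 0.51; count ≥ 0.83 → 0.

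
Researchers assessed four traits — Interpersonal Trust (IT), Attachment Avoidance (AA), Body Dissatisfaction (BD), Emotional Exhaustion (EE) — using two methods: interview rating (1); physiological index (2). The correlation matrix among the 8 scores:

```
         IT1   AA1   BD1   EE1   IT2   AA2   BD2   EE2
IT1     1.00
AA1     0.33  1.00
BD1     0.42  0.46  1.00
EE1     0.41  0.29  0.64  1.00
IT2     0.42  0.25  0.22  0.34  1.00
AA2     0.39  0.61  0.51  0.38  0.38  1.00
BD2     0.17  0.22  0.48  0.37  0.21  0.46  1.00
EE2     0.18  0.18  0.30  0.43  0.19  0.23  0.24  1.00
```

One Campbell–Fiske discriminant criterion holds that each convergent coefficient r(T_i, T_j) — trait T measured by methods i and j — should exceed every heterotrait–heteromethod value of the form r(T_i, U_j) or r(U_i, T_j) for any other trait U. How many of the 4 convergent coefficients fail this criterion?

Each convergent coefficient versus the relevant comparison correlations:
IT (methods 1·2): 0.42 vs {0.39, 0.25, 0.17, 0.22, 0.18, 0.34} → pass.
AA (methods 1·2): 0.61 vs {0.25, 0.39, 0.22, 0.51, 0.18, 0.38} → pass.
BD (methods 1·2): 0.48 vs {0.22, 0.17, 0.51, 0.22, 0.30, 0.37} → fail.
EE (methods 1·2): 0.43 vs {0.34, 0.18, 0.38, 0.18, 0.37, 0.30} → pass.
1 of 4 fail.

1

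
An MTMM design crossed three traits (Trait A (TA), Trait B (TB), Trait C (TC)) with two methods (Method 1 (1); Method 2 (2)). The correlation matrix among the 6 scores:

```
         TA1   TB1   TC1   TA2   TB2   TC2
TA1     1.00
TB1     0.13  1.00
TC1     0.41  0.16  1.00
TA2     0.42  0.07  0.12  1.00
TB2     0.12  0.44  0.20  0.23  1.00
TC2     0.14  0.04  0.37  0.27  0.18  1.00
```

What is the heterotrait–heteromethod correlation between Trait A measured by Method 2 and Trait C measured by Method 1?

Different traits and methods: r(TA2, TC1) = 0.12.

0.12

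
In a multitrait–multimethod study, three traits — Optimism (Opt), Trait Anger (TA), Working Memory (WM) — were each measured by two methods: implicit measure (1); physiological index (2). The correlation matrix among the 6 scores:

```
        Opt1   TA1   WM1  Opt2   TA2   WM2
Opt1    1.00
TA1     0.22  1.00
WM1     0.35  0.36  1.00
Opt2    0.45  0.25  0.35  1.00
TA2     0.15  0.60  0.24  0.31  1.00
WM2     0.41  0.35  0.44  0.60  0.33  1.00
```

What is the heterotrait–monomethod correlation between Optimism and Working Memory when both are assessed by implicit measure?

Different traits, same method: r(Opt1, WM1) = 0.35.

0.35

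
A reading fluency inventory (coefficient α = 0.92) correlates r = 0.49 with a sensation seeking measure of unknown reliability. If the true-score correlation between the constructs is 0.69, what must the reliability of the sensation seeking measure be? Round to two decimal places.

r_true = r_obs / √(r_xx · r_yy) ⇒ 0.69 = 0.49 / √(0.92 · r_yy).
√(0.92 · r_yy) = 0.49 / 0.69 = 0.7101; 0.92 · r_yy = 0.5042; r_yy = 0.5042 / 0.92 ≈ 0.55.

0.55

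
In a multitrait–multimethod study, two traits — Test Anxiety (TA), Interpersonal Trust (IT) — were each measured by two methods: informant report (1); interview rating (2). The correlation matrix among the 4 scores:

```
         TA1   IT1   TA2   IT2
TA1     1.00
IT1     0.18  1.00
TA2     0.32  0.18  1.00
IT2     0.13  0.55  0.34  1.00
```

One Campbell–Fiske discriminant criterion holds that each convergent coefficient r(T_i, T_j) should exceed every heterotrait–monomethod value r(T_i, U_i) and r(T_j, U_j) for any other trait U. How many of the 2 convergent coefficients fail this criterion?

1

Checking each validity diagonal entry against its comparison values:
TA (methods 1·2): 0.32 vs {0.18, 0.34} → fail.
IT (methods 1·2): 0.55 vs {0.18, 0.34} → pass.
1 of 2 fail.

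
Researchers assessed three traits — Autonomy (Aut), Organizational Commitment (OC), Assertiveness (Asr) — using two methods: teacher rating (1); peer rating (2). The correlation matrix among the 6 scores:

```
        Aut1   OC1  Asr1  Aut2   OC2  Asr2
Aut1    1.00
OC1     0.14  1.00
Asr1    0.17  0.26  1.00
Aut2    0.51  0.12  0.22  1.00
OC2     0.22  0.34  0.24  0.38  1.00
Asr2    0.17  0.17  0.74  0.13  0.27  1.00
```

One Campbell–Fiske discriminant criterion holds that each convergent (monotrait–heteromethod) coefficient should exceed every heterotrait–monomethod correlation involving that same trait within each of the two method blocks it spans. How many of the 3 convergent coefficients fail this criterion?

Checking each validity diagonal entry against its comparison values:
Aut (methods 1·2): 0.51 vs {0.14, 0.38, 0.17, 0.13} → pass.
OC (methods 1·2): 0.34 vs {0.14, 0.38, 0.26, 0.27} → fail.
Asr (methods 1·2): 0.74 vs {0.17, 0.13, 0.26, 0.27} → pass.
1 of 3 fail.

1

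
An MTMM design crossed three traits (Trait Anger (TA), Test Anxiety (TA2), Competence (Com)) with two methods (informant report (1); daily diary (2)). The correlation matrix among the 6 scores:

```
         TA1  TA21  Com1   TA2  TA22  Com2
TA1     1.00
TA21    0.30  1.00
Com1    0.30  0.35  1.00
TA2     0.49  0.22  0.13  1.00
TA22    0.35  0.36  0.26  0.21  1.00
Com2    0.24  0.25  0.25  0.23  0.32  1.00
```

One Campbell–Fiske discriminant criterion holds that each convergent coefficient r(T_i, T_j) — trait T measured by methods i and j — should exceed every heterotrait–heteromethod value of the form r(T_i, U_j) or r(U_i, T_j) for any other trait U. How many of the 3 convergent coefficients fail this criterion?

1

Each convergent coefficient versus the relevant comparison correlations:
TA (methods 1·2): 0.49 vs {0.35, 0.22, 0.24, 0.13} → pass.
TA2 (methods 1·2): 0.36 vs {0.22, 0.35, 0.25, 0.26} → pass.
Com (methods 1·2): 0.25 vs {0.13, 0.24, 0.26, 0.25} → fail.
1 of 3 fail.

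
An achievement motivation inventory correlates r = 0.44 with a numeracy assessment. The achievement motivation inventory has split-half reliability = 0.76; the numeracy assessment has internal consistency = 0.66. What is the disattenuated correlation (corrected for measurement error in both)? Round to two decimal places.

0.62

r_true = r_obs / √(r_xx · r_yy) = 0.44 / √(0.76 × 0.66) = 0.44 / √0.5016 = 0.44 / 0.7082 ≈ 0.62.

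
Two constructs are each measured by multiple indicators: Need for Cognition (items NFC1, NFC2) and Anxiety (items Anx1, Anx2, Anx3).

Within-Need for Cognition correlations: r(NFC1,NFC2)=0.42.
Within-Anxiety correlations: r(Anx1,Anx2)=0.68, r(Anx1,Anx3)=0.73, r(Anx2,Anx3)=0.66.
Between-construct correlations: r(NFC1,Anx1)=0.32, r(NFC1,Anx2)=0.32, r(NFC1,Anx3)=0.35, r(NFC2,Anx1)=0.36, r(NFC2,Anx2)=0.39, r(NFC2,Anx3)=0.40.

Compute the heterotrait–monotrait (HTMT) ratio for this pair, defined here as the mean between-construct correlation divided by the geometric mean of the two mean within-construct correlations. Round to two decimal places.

Between-construct mean = 2.14/6 = 0.3567.
Mean within-NFC = 0.42/1 = 0.4200; mean within-Anx = 2.07/3 = 0.6900.
Geometric mean = √(0.4200 × 0.6900) = 0.5383.
HTMT = 0.3567 / 0.5383 = 0.66.

0.66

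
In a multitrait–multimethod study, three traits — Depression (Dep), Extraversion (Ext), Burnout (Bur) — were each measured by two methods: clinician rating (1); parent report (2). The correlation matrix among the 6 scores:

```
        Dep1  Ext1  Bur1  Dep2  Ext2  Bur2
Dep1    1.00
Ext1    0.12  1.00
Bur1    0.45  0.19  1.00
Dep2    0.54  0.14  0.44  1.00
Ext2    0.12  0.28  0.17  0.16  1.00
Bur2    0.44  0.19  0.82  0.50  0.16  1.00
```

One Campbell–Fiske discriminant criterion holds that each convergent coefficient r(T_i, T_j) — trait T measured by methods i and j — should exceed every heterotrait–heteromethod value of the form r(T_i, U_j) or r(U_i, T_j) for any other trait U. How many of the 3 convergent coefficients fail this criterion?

Each convergent coefficient versus the relevant comparison correlations:
Dep (methods 1·2): 0.54 vs {0.12, 0.14, 0.44, 0.44} → pass.
Ext (methods 1·2): 0.28 vs {0.14, 0.12, 0.19, 0.17} → pass.
Bur (methods 1·2): 0.82 vs {0.44, 0.44, 0.17, 0.19} → pass.
0 of 3 fail.

0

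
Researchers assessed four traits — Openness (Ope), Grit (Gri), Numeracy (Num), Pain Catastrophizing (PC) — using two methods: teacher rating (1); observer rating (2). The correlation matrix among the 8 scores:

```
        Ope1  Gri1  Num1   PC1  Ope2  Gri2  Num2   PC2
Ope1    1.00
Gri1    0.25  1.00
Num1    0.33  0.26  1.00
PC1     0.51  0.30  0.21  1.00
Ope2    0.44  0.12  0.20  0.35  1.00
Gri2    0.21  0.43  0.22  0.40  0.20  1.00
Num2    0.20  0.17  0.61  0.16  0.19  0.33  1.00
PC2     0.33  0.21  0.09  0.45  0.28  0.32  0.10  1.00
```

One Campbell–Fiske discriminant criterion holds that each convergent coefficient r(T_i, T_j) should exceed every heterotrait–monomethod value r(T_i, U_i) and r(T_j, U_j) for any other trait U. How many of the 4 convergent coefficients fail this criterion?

Convergent coefficients and their comparison sets:
Ope (methods 1·2): 0.44 vs {0.25, 0.20, 0.33, 0.19, 0.51, 0.28} → fail.
Gri (methods 1·2): 0.43 vs {0.25, 0.20, 0.26, 0.33, 0.30, 0.32} → pass.
Num (methods 1·2): 0.61 vs {0.33, 0.19, 0.26, 0.33, 0.21, 0.10} → pass.
PC (methods 1·2): 0.45 vs {0.51, 0.28, 0.30, 0.32, 0.21, 0.10} → fail.
2 of 4 fail.

2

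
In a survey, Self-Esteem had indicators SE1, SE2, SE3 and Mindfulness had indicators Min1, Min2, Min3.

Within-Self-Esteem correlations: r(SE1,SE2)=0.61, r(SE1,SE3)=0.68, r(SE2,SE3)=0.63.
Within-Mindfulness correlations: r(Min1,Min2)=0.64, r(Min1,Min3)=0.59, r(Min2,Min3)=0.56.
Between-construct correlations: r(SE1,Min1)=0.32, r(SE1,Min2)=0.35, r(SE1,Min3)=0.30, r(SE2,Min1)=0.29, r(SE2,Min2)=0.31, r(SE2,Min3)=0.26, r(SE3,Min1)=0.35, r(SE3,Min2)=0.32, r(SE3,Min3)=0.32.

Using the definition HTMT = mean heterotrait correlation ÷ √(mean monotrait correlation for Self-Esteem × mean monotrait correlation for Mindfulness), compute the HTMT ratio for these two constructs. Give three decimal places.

Mean between = 2.82/9 = 0.3133.
Mean within-SE = 1.92/3 = 0.6400; mean within-Min = 1.79/3 = 0.5967.
Geometric mean = √(0.6400 × 0.5967) = 0.6180.
HTMT = 0.3133 / 0.6180 = 0.507.

0.507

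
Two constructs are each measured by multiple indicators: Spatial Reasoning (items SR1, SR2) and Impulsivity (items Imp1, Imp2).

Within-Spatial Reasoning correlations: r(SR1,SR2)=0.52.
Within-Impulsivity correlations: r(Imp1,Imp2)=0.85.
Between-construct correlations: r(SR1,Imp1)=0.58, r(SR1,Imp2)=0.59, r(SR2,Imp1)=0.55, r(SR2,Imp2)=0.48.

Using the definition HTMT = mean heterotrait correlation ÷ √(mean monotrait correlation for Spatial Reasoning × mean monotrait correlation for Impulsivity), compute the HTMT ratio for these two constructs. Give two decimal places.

Mean heterotrait r = 2.20/4 = 0.5500.
Mean within-SR = 0.52/1 = 0.5200; mean within-Imp = 0.85/1 = 0.8500.
Geometric mean = √(0.5200 × 0.8500) = 0.6648.
HTMT = 0.5500 / 0.6648 = 0.83.

0.83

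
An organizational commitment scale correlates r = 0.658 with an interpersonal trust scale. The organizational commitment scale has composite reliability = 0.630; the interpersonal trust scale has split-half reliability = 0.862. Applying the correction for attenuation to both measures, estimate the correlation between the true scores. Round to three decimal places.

r_true = r_obs / √(r_xx · r_yy) = 0.658 / √(0.630 × 0.862) = 0.658 / √0.543060 = 0.658 / 0.7369 ≈ 0.893.

0.893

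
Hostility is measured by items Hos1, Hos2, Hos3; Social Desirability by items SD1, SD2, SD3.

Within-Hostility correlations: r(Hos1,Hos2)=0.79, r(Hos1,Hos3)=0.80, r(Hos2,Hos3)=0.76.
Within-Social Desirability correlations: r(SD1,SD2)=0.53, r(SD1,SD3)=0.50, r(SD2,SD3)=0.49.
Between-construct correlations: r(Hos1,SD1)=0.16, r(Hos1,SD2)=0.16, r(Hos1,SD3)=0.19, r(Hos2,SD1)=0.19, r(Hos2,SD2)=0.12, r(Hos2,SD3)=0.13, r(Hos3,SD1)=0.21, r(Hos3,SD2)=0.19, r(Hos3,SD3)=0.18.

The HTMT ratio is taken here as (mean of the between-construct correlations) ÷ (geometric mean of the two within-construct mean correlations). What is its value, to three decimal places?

Mean heterotrait r = 1.53/9 = 0.1700.
Mean within-Hos = 2.35/3 = 0.7833; mean within-SD = 1.52/3 = 0.5067.
Geometric mean = √(0.7833 × 0.5067) = 0.6300.
HTMT = 0.1700 / 0.6300 = 0.270.

0.270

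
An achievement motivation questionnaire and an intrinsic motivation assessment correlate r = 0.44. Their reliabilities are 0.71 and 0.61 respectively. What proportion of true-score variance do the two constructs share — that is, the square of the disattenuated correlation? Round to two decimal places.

Disattenuated r = 0.44 / √(0.71 × 0.61) = 0.44 / 0.6581 = 0.6686.
Shared true-score variance = 0.6686² = 0.4470 ≈ 0.45.

0.45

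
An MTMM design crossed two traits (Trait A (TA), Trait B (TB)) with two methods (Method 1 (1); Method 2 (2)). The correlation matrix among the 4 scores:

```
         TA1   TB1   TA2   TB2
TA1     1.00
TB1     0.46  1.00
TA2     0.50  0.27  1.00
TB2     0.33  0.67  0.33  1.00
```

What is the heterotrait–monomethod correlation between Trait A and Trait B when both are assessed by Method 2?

Different traits, same method: r(TA2, TB2) = 0.33.

0.33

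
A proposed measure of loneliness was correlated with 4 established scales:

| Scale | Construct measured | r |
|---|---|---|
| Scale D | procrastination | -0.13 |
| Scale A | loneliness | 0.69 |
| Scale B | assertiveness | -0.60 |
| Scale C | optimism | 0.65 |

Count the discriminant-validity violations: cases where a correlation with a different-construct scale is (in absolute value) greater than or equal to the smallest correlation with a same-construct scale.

0

Convergent (same construct = loneliness): Scale A.
Smallest convergent = 0.69. Discriminant |r|: 0.13, 0.60, 0.65; count ≥ 0.69 → 0.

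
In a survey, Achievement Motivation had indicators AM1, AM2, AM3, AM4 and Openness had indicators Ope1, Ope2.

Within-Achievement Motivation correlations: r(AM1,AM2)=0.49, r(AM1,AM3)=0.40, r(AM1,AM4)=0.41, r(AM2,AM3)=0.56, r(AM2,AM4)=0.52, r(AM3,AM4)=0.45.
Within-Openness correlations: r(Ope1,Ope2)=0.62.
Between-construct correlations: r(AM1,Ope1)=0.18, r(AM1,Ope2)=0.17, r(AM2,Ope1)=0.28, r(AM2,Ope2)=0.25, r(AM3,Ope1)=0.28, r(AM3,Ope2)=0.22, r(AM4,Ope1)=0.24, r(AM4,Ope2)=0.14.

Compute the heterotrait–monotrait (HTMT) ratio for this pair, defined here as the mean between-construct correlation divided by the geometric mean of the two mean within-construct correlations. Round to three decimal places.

0.407

Mean between = 1.76/8 = 0.2200.
Mean within-AM = 2.83/6 = 0.4717; mean within-Ope = 0.62/1 = 0.6200.
Geometric mean = √(0.4717 × 0.6200) = 0.5408.
HTMT = 0.2200 / 0.5408 = 0.407.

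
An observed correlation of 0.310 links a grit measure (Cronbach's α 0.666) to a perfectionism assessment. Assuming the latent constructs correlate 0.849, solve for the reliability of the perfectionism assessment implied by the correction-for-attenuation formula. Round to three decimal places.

0.200

r_true = r_obs / √(r_xx · r_yy) ⇒ 0.849 = 0.310 / √(0.666 · r_yy).
√(0.666 · r_yy) = 0.310 / 0.849 = 0.3651; 0.666 · r_yy = 0.1333; r_yy = 0.1333 / 0.666 ≈ 0.200.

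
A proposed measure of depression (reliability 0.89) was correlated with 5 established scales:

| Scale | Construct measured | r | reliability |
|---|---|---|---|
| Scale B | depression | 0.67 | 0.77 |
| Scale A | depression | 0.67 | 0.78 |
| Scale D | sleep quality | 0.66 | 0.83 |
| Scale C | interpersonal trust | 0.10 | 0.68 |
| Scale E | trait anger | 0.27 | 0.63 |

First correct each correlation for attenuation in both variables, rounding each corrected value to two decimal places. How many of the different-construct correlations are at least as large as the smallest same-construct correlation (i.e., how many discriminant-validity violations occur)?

Disattenuated r (r / √(r_scale · r_new)):
  Scale B (conv): 0.67 / √(0.77·0.89) = 0.81
  Scale A (conv): 0.67 / √(0.78·0.89) = 0.80
  Scale D (disc): 0.66 / √(0.83·0.89) = 0.77
  Scale C (disc): 0.10 / √(0.68·0.89) = 0.13
  Scale E (disc): 0.27 / √(0.63·0.89) = 0.36
Smallest convergent = 0.80. Discriminant values: 0.77, 0.13, 0.36; count ≥ 0.80 → 0.

0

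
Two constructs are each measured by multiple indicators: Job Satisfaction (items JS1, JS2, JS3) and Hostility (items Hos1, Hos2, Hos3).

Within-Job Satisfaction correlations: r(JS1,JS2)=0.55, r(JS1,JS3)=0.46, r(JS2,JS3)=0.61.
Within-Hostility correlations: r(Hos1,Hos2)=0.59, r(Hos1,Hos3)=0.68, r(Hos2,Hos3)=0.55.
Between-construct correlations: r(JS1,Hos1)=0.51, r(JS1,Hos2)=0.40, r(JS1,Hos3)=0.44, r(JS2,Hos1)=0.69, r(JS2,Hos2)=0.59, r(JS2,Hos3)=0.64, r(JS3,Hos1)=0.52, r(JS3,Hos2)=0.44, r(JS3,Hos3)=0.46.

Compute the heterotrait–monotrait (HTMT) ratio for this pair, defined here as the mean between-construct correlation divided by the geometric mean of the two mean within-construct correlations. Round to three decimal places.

Mean heterotrait r = 4.69/9 = 0.5211.
Mean within-JS = 1.62/3 = 0.5400; mean within-Hos = 1.82/3 = 0.6067.
Geometric mean = √(0.5400 × 0.6067) = 0.5724.
HTMT = 0.5211 / 0.5724 = 0.910.

0.910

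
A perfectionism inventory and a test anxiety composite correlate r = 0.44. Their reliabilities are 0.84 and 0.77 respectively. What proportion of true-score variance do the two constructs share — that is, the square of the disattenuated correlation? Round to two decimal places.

Disattenuated r = 0.44 / √(0.84 × 0.77) = 0.44 / 0.8042 = 0.5471.
Shared true-score variance = 0.5471² = 0.2993 ≈ 0.30.

0.30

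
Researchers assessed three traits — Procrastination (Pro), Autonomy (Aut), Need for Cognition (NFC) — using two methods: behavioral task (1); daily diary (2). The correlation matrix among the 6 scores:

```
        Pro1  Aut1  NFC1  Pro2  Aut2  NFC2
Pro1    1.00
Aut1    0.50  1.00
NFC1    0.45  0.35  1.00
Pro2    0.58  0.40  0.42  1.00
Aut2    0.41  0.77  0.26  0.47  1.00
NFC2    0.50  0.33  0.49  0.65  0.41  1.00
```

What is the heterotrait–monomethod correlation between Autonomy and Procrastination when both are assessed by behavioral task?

0.50

Different traits, same method: r(Aut1, Pro1) = 0.50.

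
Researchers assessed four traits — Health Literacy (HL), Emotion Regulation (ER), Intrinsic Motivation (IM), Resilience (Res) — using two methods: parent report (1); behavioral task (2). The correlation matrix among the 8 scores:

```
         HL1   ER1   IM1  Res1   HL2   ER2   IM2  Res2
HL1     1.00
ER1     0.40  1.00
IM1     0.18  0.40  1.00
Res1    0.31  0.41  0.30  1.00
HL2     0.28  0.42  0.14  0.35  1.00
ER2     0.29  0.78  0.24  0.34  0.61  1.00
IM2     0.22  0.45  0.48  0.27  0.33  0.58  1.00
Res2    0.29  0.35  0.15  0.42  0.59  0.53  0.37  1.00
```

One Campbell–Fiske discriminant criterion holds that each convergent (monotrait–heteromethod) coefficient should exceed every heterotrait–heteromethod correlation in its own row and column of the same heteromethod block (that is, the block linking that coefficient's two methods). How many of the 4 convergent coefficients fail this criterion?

1

Checking each validity diagonal entry against its comparison values:
HL (methods 1·2): 0.28 vs {0.29, 0.42, 0.22, 0.14, 0.29, 0.35} → fail.
ER (methods 1·2): 0.78 vs {0.42, 0.29, 0.45, 0.24, 0.35, 0.34} → pass.
IM (methods 1·2): 0.48 vs {0.14, 0.22, 0.24, 0.45, 0.15, 0.27} → pass.
Res (methods 1·2): 0.42 vs {0.35, 0.29, 0.34, 0.35, 0.27, 0.15} → pass.
1 of 4 fail.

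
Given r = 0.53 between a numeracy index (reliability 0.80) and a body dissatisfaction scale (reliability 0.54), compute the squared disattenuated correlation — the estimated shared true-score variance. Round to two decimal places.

Disattenuated r = 0.53 / √(0.80 × 0.54) = 0.53 / 0.6573 = 0.8063.
Shared true-score variance = 0.8063² = 0.6501 ≈ 0.65.

0.65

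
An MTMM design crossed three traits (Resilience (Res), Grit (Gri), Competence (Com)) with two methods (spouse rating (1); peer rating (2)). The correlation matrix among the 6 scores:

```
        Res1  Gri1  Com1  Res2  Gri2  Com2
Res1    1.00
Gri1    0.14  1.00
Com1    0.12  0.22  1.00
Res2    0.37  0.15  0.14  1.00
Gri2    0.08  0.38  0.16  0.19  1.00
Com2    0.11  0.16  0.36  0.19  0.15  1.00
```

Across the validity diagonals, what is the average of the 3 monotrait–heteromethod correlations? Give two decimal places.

Convergent values: 0.37, 0.38, 0.36; mean = 1.11/3 = 0.37.

0.37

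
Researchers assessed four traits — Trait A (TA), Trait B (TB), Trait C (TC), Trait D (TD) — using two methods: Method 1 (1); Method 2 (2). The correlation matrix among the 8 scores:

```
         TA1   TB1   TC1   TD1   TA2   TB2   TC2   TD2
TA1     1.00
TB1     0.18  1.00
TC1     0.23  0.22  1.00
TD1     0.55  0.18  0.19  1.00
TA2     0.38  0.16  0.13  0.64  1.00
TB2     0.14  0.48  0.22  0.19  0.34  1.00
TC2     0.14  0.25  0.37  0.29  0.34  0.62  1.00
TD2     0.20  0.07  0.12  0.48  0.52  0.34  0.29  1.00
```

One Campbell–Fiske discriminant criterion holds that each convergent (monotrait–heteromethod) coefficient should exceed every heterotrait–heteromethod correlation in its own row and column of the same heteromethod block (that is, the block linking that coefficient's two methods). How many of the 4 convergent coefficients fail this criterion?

2

Checking each validity diagonal entry against its comparison values:
TA (methods 1·2): 0.38 vs {0.14, 0.16, 0.14, 0.13, 0.20, 0.64} → fail.
TB (methods 1·2): 0.48 vs {0.16, 0.14, 0.25, 0.22, 0.07, 0.19} → pass.
TC (methods 1·2): 0.37 vs {0.13, 0.14, 0.22, 0.25, 0.12, 0.29} → pass.
TD (methods 1·2): 0.48 vs {0.64, 0.20, 0.19, 0.07, 0.29, 0.12} → fail.
2 of 4 fail.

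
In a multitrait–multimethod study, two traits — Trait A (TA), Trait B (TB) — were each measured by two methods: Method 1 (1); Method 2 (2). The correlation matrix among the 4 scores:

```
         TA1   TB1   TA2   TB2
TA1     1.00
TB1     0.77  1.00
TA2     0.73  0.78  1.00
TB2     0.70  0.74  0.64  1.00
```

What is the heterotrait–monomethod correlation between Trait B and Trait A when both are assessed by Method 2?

0.64

Different traits, same method: r(TB2, TA2) = 0.64.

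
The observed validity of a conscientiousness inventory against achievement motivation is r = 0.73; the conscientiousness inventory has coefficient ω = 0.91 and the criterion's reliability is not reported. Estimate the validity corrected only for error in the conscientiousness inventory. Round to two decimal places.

Single correction: r_c = r_obs / √r_xx = 0.73 / √0.91 = 0.73 / 0.9539 ≈ 0.77.

0.77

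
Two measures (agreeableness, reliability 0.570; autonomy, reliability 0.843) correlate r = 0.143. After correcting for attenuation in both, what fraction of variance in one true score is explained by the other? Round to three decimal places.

0.043

Disattenuated r = 0.143 / √(0.570 × 0.843) = 0.143 / 0.6932 = 0.2063.
Shared true-score variance = 0.2063² = 0.0426 ≈ 0.043.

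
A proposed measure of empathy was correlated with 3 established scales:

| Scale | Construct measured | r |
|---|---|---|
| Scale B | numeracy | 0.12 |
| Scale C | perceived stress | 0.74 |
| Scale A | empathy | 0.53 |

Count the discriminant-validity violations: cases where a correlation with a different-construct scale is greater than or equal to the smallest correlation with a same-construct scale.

Convergent (same construct = empathy): Scale A.
Smallest convergent = 0.53. Discriminant values: 0.12, 0.74; count ≥ 0.53 → 1.

1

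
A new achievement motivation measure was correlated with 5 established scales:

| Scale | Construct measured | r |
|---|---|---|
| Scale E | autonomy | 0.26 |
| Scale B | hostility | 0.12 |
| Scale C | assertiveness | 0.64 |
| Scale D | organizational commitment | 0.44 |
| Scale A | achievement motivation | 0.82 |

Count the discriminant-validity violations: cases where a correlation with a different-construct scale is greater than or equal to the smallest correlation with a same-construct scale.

Convergent (same construct = achievement motivation): Scale A.
Smallest convergent = 0.82. Discriminant values: 0.26, 0.12, 0.64, 0.44; count ≥ 0.82 → 0.

0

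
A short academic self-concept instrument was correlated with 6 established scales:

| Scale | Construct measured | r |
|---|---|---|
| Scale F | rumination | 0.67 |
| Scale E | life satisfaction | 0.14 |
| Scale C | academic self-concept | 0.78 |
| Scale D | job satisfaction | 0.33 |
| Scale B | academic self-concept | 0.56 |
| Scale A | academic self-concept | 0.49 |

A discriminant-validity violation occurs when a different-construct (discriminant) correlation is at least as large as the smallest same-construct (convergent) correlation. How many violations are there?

Convergent (same construct = academic self-concept): Scale C, Scale B, Scale A.
Smallest convergent = 0.49. Discriminant values: 0.67, 0.14, 0.33; count ≥ 0.49 → 1.

1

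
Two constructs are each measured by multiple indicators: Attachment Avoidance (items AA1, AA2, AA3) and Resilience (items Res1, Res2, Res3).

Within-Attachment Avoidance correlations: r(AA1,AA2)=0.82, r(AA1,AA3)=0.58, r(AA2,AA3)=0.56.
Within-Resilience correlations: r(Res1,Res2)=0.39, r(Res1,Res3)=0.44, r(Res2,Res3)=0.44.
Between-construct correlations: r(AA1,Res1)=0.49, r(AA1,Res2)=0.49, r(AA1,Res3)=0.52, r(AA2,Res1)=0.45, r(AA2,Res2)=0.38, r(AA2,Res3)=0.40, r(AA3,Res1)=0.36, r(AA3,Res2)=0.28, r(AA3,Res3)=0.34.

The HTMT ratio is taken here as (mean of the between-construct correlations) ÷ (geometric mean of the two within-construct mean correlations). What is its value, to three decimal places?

Mean between = 3.71/9 = 0.4122.
Mean within-AA = 1.96/3 = 0.6533; mean within-Res = 1.27/3 = 0.4233.
Geometric mean = √(0.6533 × 0.4233) = 0.5259.
HTMT = 0.4122 / 0.5259 = 0.784.

0.784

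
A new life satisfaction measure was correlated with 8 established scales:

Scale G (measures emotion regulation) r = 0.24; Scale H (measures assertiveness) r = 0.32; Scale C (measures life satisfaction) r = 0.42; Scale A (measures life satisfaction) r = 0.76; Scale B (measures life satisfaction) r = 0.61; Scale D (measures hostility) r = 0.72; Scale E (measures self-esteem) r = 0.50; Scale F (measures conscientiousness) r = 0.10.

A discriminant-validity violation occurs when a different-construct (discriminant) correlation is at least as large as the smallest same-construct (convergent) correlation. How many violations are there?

2

Convergent (same construct = life satisfaction): Scale C, Scale A, Scale B.
Smallest convergent = 0.42. Discriminant values: 0.24, 0.32, 0.72, 0.50, 0.10; count ≥ 0.42 → 2.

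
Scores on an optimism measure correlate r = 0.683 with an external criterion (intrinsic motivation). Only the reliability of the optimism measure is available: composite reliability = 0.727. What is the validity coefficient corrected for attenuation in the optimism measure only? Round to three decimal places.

Single correction: r_c = r_obs / √r_xx = 0.683 / √0.727 = 0.683 / 0.8526 ≈ 0.801.

0.801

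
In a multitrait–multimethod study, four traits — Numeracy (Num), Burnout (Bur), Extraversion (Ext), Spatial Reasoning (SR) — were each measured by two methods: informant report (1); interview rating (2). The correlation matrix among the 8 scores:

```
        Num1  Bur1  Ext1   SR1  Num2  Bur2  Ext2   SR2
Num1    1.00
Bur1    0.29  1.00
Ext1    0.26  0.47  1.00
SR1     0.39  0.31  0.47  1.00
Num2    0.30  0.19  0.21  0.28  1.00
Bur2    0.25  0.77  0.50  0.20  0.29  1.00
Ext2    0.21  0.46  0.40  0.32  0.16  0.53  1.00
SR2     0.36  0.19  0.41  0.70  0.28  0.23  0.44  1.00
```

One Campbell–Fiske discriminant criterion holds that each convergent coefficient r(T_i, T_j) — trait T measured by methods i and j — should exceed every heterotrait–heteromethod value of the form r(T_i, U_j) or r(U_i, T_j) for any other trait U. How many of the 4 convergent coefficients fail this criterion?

2

Convergent coefficients and their comparison sets:
Num (methods 1·2): 0.30 vs {0.25, 0.19, 0.21, 0.21, 0.36, 0.28} → fail.
Bur (methods 1·2): 0.77 vs {0.19, 0.25, 0.46, 0.50, 0.19, 0.20} → pass.
Ext (methods 1·2): 0.40 vs {0.21, 0.21, 0.50, 0.46, 0.41, 0.32} → fail.
SR (methods 1·2): 0.70 vs {0.28, 0.36, 0.20, 0.19, 0.32, 0.41} → pass.
2 of 4 fail.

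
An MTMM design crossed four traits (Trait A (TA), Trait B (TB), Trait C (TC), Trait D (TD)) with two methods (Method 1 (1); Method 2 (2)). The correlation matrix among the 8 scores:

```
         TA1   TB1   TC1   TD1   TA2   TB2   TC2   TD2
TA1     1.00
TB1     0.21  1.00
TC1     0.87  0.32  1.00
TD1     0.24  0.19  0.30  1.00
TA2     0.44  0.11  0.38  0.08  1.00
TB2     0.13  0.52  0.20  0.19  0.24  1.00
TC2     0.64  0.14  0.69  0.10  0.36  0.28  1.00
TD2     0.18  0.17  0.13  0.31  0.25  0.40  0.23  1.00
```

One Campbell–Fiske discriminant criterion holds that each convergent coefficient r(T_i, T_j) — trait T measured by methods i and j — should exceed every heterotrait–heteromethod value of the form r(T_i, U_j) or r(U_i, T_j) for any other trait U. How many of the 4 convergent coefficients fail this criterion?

1

Convergent coefficients and their comparison sets:
TA (methods 1·2): 0.44 vs {0.13, 0.11, 0.64, 0.38, 0.18, 0.08} → fail.
TB (methods 1·2): 0.52 vs {0.11, 0.13, 0.14, 0.20, 0.17, 0.19} → pass.
TC (methods 1·2): 0.69 vs {0.38, 0.64, 0.20, 0.14, 0.13, 0.10} → pass.
TD (methods 1·2): 0.31 vs {0.08, 0.18, 0.19, 0.17, 0.10, 0.13} → pass.
1 of 4 fail.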